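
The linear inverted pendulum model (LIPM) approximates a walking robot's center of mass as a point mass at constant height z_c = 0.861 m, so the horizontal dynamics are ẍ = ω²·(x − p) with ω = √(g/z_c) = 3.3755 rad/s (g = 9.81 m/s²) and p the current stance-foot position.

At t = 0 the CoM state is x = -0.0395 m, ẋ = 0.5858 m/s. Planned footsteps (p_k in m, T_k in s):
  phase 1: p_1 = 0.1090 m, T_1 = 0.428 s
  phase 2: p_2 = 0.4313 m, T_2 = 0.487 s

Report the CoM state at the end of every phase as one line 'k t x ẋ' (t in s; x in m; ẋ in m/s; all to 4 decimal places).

1 0.4280 0.1241 0.3074
2 0.9150 -0.1663 -1.7576

phase 1: p=0.1090, T=0.428, ωT=1.444714, cosh=2.238226, sinh=2.002413; start (x,ẋ)=(-0.039500, 0.585800) → end (x,ẋ)=(0.124131, 0.307420)
phase 2: p=0.4313, T=0.487, ωT=1.643868, cosh=2.684191, sinh=2.490960; start (x,ẋ)=(0.124131, 0.307420) → end (x,ẋ)=(-0.166338, -1.757571)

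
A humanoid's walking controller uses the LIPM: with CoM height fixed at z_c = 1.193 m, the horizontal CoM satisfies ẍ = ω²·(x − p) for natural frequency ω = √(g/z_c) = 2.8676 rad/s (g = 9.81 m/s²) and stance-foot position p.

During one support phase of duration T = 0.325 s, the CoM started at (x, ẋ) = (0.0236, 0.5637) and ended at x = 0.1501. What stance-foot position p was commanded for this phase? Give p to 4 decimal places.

ωT = 2.8676·0.325 = 0.931970; cosh(ωT) = 1.466642, sinh(ωT) = 1.072865
x(T) = p + (x₀−p)·cosh(ωT) + (ẋ₀/ω)·sinh(ωT) ⇒ p·(1 − cosh) = x(T) − x₀·cosh − (ẋ₀/ω)·sinh
numerator   = 0.1501 − (0.0236)·1.466642 − (0.5637/2.8676)·1.072865 = -0.095412
denominator = 1 − 1.466642 = -0.466642
p = -0.095412 / -0.466642 = 0.2045

p = 0.2045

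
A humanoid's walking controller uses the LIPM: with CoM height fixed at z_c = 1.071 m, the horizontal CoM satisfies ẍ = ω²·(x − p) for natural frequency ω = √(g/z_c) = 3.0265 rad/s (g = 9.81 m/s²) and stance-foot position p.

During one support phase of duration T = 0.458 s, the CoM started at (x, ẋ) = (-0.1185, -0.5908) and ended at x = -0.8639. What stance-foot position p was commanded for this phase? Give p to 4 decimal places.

p = 0.2189

ωT = 3.0265·0.458 = 1.386137; cosh(ωT) = 2.124705, sinh(ωT) = 1.874666
x(T) = p + (x₀−p)·cosh(ωT) + (ẋ₀/ω)·sinh(ωT) ⇒ p·(1 − cosh) = x(T) − x₀·cosh − (ẋ₀/ω)·sinh
numerator   = -0.8639 − (-0.1185)·2.124705 − (-0.5908/3.0265)·1.874666 = -0.246171
denominator = 1 − 2.124705 = -1.124705
p = -0.246171 / -1.124705 = 0.2189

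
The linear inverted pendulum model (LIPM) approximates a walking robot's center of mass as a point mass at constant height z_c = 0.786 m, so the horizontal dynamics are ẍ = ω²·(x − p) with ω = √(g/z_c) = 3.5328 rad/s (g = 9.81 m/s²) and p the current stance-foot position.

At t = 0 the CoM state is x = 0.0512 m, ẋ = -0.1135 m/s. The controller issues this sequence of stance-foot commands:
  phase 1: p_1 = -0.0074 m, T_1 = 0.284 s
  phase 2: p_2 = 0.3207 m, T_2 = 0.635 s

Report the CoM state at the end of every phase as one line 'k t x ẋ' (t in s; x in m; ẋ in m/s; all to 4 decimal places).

1 0.2840 0.0453 0.0688
2 0.9190 -0.9008 -4.2049

phase 1: p=-0.0074, T=0.284, ωT=1.003315, cosh=1.546985, sinh=1.180323; start (x,ẋ)=(0.051200, -0.113500) → end (x,ẋ)=(0.045333, 0.068770)
phase 2: p=0.3207, T=0.635, ωT=2.243328, cosh=4.765375, sinh=4.659270; start (x,ẋ)=(0.045333, 0.068770) → end (x,ẋ)=(-0.900831, -4.204907)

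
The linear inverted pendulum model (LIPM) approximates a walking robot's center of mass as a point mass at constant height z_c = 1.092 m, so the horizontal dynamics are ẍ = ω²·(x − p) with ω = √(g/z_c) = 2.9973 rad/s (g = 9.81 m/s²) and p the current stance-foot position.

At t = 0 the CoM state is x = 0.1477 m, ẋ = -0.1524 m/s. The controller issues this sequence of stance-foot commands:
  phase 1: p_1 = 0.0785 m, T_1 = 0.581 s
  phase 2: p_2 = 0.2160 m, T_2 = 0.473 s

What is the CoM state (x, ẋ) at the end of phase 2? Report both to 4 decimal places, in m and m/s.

x = 0.1342, ẋ = -0.1605

phase 1: p=0.0785, T=0.581, ωT=1.741431, cosh=2.940387, sinh=2.765117; start (x,ẋ)=(0.147700, -0.152400) → end (x,ẋ)=(0.141380, 0.125407)
phase 2: p=0.2160, T=0.473, ωT=1.417723, cosh=2.184988, sinh=1.942723; start (x,ẋ)=(0.141380, 0.125407) → end (x,ẋ)=(0.134240, -0.160493)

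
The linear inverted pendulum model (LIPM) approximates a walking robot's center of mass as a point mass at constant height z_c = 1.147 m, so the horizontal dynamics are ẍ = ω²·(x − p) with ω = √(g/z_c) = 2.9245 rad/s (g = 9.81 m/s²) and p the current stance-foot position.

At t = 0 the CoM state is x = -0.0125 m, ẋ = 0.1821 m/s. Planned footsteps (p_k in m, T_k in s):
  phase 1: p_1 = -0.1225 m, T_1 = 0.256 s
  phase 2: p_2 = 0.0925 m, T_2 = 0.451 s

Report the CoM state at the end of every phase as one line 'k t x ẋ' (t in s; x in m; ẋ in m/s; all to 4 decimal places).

phase 1: p=-0.1225, T=0.256, ωT=0.748672, cosh=1.293592, sinh=0.820598; start (x,ẋ)=(-0.012500, 0.182100) → end (x,ẋ)=(0.070891, 0.499545)
phase 2: p=0.0925, T=0.451, ωT=1.318949, cosh=2.003454, sinh=1.736037; start (x,ẋ)=(0.070891, 0.499545) → end (x,ẋ)=(0.345748, 0.891108)

1 0.2560 0.0709 0.4995
2 0.7070 0.3457 0.8911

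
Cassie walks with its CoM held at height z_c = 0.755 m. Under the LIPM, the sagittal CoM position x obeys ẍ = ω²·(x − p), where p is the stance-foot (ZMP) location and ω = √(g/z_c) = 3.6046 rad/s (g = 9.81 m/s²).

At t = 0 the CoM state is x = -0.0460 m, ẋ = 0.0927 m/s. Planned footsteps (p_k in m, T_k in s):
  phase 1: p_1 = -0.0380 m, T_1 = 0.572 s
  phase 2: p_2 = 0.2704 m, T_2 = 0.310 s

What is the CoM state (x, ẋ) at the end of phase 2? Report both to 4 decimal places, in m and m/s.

phase 1: p=-0.0380, T=0.572, ωT=2.061831, cosh=3.993786, sinh=3.866565; start (x,ẋ)=(-0.046000, 0.092700) → end (x,ẋ)=(0.029487, 0.258725)
phase 2: p=0.2704, T=0.310, ωT=1.117426, cosh=1.692048, sinh=1.364927; start (x,ẋ)=(0.029487, 0.258725) → end (x,ẋ)=(-0.039268, -0.747523)

x = -0.0393, ẋ = -0.7475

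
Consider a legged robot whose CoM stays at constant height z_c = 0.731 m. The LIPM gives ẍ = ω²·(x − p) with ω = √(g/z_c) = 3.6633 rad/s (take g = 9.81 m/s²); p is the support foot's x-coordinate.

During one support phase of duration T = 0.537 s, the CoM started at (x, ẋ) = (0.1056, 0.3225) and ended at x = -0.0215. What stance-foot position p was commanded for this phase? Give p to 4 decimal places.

p = 0.2703

ωT = 3.6633·0.537 = 1.967192; cosh(ωT) = 3.645210, sinh(ωT) = 3.505361
x(T) = p + (x₀−p)·cosh(ωT) + (ẋ₀/ω)·sinh(ωT) ⇒ p·(1 − cosh) = x(T) − x₀·cosh − (ẋ₀/ω)·sinh
numerator   = -0.0215 − (0.1056)·3.645210 − (0.3225/3.6633)·3.505361 = -0.715030
denominator = 1 − 3.645210 = -2.645210
p = -0.715030 / -2.645210 = 0.2703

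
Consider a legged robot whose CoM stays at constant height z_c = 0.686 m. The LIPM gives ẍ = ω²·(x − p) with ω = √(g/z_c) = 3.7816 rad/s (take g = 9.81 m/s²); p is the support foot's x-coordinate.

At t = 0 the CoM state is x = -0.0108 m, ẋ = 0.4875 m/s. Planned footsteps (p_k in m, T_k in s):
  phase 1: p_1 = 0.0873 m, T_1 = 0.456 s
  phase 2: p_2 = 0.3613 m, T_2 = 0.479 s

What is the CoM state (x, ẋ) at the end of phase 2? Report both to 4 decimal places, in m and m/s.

phase 1: p=0.0873, T=0.456, ωT=1.724410, cosh=2.893743, sinh=2.715465; start (x,ẋ)=(-0.010800, 0.487500) → end (x,ẋ)=(0.153484, 0.403330)
phase 2: p=0.3613, T=0.479, ωT=1.811386, cosh=3.141176, sinh=2.977749; start (x,ẋ)=(0.153484, 0.403330) → end (x,ẋ)=(0.026109, -1.073208)

x = 0.0261, ẋ = -1.0732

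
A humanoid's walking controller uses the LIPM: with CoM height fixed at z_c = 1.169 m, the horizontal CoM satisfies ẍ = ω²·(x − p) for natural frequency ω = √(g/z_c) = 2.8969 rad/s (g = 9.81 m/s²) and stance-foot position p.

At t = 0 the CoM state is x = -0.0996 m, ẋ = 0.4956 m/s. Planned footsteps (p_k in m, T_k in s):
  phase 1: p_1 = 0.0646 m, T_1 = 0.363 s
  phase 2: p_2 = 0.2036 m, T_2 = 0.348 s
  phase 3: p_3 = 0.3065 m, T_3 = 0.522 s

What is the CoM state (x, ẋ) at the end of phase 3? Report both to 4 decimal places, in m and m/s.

phase 1: p=0.0646, T=0.363, ωT=1.051575, cosh=1.605771, sinh=1.256384; start (x,ẋ)=(-0.099600, 0.495600) → end (x,ẋ)=(0.015874, 0.198195)
phase 2: p=0.2036, T=0.348, ωT=1.008121, cosh=1.552676, sinh=1.187772; start (x,ẋ)=(0.015874, 0.198195) → end (x,ẋ)=(-0.006615, -0.338207)
phase 3: p=0.3065, T=0.522, ωT=1.512182, cosh=2.378523, sinh=2.158095; start (x,ẋ)=(-0.006615, -0.338207) → end (x,ẋ)=(-0.690204, -2.761960)

x = -0.6902, ẋ = -2.7620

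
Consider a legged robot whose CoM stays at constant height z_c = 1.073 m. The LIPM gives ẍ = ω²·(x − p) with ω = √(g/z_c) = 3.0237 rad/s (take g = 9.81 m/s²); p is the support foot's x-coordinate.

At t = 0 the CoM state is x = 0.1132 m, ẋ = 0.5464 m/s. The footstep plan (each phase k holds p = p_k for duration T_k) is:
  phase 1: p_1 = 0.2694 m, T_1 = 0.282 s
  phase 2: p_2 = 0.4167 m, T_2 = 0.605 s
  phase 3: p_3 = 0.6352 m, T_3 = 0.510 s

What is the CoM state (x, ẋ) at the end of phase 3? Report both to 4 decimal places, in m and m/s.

x = -1.2115, ẋ = -5.4123

phase 1: p=0.2694, T=0.282, ωT=0.852683, cosh=1.386102, sinh=0.959832; start (x,ẋ)=(0.113200, 0.546400) → end (x,ẋ)=(0.226338, 0.304035)
phase 2: p=0.4167, T=0.605, ωT=1.829338, cosh=3.195142, sinh=3.034622; start (x,ẋ)=(0.226338, 0.304035) → end (x,ẋ)=(0.113600, -0.775284)
phase 3: p=0.6352, T=0.510, ωT=1.542087, cosh=2.444135, sinh=2.230201; start (x,ẋ)=(0.113600, -0.775284) → end (x,ẋ)=(-1.211489, -5.412284)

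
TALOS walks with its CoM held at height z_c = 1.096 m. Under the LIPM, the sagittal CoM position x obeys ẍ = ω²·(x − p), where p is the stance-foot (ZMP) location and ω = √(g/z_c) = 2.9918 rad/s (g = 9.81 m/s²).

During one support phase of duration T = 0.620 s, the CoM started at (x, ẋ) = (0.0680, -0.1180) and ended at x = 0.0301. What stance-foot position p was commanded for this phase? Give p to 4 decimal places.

p = 0.0306

ωT = 2.9918·0.620 = 1.854916; cosh(ωT) = 3.273814, sinh(ωT) = 3.117348
x(T) = p + (x₀−p)·cosh(ωT) + (ẋ₀/ω)·sinh(ωT) ⇒ p·(1 − cosh) = x(T) − x₀·cosh − (ẋ₀/ω)·sinh
numerator   = 0.0301 − (0.0680)·3.273814 − (-0.1180/2.9918)·3.117348 = -0.069568
denominator = 1 − 3.273814 = -2.273814
p = -0.069568 / -2.273814 = 0.0306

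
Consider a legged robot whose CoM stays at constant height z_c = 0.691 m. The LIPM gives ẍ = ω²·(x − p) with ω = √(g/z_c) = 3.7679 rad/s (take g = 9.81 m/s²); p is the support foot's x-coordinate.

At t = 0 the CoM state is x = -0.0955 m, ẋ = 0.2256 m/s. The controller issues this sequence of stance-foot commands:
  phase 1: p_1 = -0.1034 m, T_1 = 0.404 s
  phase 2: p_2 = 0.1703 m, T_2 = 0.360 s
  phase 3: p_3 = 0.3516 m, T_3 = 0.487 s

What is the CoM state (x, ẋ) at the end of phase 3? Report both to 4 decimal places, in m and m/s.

phase 1: p=-0.1034, T=0.404, ωT=1.522232, cosh=2.400332, sinh=2.182108; start (x,ẋ)=(-0.095500, 0.225600) → end (x,ẋ)=(0.046215, 0.606468)
phase 2: p=0.1703, T=0.360, ωT=1.356444, cosh=2.069969, sinh=1.812394; start (x,ẋ)=(0.046215, 0.606468) → end (x,ẋ)=(0.205164, 0.408002)
phase 3: p=0.3516, T=0.487, ωT=1.834967, cosh=3.212274, sinh=3.052655; start (x,ẋ)=(0.205164, 0.408002) → end (x,ẋ)=(0.211759, -0.373710)

x = 0.2118, ẋ = -0.3737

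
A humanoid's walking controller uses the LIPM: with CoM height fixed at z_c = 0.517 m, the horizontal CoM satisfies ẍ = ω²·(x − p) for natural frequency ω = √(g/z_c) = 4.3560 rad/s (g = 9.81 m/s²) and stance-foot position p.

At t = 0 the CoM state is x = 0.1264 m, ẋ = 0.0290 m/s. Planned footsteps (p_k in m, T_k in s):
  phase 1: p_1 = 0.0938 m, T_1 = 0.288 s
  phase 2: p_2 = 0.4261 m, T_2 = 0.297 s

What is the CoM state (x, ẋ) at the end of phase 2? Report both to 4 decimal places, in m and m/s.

x = 0.0267, ẋ = -1.3519

phase 1: p=0.0938, T=0.288, ωT=1.254528, cosh=1.895697, sinh=1.610486; start (x,ẋ)=(0.126400, 0.029000) → end (x,ẋ)=(0.166322, 0.283673)
phase 2: p=0.4261, T=0.297, ωT=1.293732, cosh=1.960307, sinh=1.686062; start (x,ẋ)=(0.166322, 0.283673) → end (x,ẋ)=(0.026655, -1.351853)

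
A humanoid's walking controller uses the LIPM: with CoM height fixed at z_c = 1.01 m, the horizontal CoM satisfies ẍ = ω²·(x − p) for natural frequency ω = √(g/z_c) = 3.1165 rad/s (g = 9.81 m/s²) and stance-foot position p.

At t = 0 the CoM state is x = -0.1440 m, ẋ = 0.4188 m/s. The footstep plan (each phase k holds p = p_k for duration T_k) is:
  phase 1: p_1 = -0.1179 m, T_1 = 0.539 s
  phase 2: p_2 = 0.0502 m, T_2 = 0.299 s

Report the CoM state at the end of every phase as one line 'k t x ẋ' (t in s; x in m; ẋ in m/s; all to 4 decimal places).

1 0.5390 0.1576 0.9518
2 0.8380 0.5353 1.7547

phase 1: p=-0.1179, T=0.539, ωT=1.679793, cosh=2.775430, sinh=2.589018; start (x,ẋ)=(-0.144000, 0.418800) → end (x,ẋ)=(0.157577, 0.951758)
phase 2: p=0.0502, T=0.299, ωT=0.931833, cosh=1.466496, sinh=1.072665; start (x,ẋ)=(0.157577, 0.951758) → end (x,ẋ)=(0.535253, 1.754707)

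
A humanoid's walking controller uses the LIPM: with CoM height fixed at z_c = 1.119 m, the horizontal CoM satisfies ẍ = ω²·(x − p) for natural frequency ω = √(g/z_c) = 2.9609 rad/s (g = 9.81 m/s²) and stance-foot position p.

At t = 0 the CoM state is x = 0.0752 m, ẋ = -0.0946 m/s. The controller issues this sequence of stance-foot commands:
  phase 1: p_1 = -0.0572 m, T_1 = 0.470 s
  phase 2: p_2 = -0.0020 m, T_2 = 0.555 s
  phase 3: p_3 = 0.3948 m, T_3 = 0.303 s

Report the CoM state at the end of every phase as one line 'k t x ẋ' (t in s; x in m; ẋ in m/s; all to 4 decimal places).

phase 1: p=-0.0572, T=0.470, ωT=1.391623, cosh=2.135021, sinh=1.886350; start (x,ẋ)=(0.075200, -0.094600) → end (x,ẋ)=(0.165208, 0.537520)
phase 2: p=-0.0020, T=0.555, ωT=1.643300, cosh=2.682774, sinh=2.489433; start (x,ẋ)=(0.165208, 0.537520) → end (x,ẋ)=(0.898513, 2.674531)
phase 3: p=0.3948, T=0.303, ωT=0.897153, cosh=1.430169, sinh=1.022440; start (x,ẋ)=(0.898513, 2.674531) → end (x,ẋ)=(2.038748, 5.349944)

1 0.4700 0.1652 0.5375
2 1.0250 0.8985 2.6745
3 1.3280 2.0387 5.3499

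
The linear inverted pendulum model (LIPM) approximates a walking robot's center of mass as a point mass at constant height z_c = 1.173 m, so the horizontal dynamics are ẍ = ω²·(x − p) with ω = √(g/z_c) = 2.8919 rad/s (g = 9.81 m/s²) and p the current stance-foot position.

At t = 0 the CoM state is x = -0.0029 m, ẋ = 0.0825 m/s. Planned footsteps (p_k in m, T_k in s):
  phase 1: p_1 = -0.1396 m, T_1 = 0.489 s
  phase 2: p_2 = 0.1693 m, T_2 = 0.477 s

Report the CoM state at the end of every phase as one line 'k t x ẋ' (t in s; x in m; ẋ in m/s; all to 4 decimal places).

1 0.4890 0.2133 0.9446
2 0.9660 0.8700 2.2321

phase 1: p=-0.1396, T=0.489, ωT=1.414139, cosh=2.178039, sinh=1.934905; start (x,ẋ)=(-0.002900, 0.082500) → end (x,ẋ)=(0.213337, 0.944600)
phase 2: p=0.1693, T=0.477, ωT=1.379436, cosh=2.112191, sinh=1.860471; start (x,ẋ)=(0.213337, 0.944600) → end (x,ẋ)=(0.870012, 2.232107)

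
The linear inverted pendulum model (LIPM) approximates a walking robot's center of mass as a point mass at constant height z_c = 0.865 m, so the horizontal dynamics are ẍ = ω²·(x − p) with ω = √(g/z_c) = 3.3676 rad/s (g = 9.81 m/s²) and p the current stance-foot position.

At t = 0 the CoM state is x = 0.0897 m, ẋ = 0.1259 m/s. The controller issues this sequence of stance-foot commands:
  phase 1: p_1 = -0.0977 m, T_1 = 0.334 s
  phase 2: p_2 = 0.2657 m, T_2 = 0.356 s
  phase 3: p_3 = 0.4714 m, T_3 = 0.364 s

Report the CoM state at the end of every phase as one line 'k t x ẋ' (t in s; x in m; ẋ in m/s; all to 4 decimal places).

1 0.3340 0.2728 1.0836
2 0.6900 0.7635 1.9960
3 1.0540 1.9346 5.2245

phase 1: p=-0.0977, T=0.334, ωT=1.124778, cosh=1.702129, sinh=1.377405; start (x,ẋ)=(0.089700, 0.125900) → end (x,ẋ)=(0.272774, 1.083562)
phase 2: p=0.2657, T=0.356, ωT=1.198866, cosh=1.808944, sinh=1.507408; start (x,ẋ)=(0.272774, 1.083562) → end (x,ẋ)=(0.763522, 1.996015)
phase 3: p=0.4714, T=0.364, ωT=1.225806, cosh=1.850217, sinh=1.556696; start (x,ẋ)=(0.763522, 1.996015) → end (x,ẋ)=(1.934560, 5.224460)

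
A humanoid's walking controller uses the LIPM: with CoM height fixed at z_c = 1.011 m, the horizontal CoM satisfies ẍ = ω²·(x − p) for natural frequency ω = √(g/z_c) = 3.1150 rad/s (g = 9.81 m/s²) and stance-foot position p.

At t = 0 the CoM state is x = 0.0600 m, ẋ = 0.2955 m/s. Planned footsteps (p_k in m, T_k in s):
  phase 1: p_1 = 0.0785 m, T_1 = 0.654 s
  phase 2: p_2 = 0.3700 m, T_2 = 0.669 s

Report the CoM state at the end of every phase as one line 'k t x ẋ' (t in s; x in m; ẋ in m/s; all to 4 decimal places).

1 0.6540 0.3639 0.9352
2 1.3230 1.5328 3.7409

phase 1: p=0.0785, T=0.654, ωT=2.037210, cosh=3.899787, sinh=3.769395; start (x,ẋ)=(0.060000, 0.295500) → end (x,ẋ)=(0.363932, 0.935166)
phase 2: p=0.3700, T=0.669, ωT=2.083935, cosh=4.080234, sinh=3.955794; start (x,ẋ)=(0.363932, 0.935166) → end (x,ẋ)=(1.532826, 3.740928)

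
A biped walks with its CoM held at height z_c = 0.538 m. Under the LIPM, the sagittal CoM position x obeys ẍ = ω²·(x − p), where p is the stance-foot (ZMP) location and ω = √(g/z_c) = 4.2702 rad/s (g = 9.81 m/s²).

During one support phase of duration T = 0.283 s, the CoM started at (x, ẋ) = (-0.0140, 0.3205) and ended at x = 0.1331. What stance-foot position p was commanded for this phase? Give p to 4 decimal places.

p = -0.0537

ωT = 4.2702·0.283 = 1.208467; cosh(ωT) = 1.823501, sinh(ωT) = 1.524846
x(T) = p + (x₀−p)·cosh(ωT) + (ẋ₀/ω)·sinh(ωT) ⇒ p·(1 − cosh) = x(T) − x₀·cosh − (ẋ₀/ω)·sinh
numerator   = 0.1331 − (-0.0140)·1.823501 − (0.3205/4.2702)·1.524846 = 0.044182
denominator = 1 − 1.823501 = -0.823501
p = 0.044182 / -0.823501 = -0.0537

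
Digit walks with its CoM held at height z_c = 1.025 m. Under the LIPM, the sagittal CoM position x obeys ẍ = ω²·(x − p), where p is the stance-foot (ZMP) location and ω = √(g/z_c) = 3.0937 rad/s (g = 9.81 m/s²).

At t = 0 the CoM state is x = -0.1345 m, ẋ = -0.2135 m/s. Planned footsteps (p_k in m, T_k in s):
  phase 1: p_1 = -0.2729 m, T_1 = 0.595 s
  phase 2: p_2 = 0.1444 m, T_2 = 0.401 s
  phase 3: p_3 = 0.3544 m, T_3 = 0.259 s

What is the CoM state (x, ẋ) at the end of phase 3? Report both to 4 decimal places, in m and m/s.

x = 0.1252, ẋ = -0.2633

phase 1: p=-0.2729, T=0.595, ωT=1.840752, cosh=3.229985, sinh=3.071287; start (x,ẋ)=(-0.134500, -0.213500) → end (x,ẋ)=(-0.037823, 0.625425)
phase 2: p=0.1444, T=0.401, ωT=1.240574, cosh=1.873407, sinh=1.584189; start (x,ẋ)=(-0.037823, 0.625425) → end (x,ẋ)=(0.123283, 0.278599)
phase 3: p=0.3544, T=0.259, ωT=0.801268, cosh=1.338562, sinh=0.889803; start (x,ẋ)=(0.123283, 0.278599) → end (x,ẋ)=(0.125165, -0.263294)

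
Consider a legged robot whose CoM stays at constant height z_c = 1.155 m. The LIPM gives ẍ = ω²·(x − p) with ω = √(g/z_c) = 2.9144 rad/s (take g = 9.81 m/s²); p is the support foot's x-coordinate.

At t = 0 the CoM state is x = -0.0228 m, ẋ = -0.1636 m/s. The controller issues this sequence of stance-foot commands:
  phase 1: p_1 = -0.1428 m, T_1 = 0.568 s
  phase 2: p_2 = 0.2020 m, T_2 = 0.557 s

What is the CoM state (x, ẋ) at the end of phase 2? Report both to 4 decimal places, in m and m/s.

x = 0.1448, ẋ = 0.0121

phase 1: p=-0.1428, T=0.568, ωT=1.655379, cosh=2.713042, sinh=2.522023; start (x,ẋ)=(-0.022800, -0.163600) → end (x,ẋ)=(0.041191, 0.438168)
phase 2: p=0.2020, T=0.557, ωT=1.623321, cosh=2.633571, sinh=2.436328; start (x,ẋ)=(0.041191, 0.438168) → end (x,ẋ)=(0.144791, 0.012134)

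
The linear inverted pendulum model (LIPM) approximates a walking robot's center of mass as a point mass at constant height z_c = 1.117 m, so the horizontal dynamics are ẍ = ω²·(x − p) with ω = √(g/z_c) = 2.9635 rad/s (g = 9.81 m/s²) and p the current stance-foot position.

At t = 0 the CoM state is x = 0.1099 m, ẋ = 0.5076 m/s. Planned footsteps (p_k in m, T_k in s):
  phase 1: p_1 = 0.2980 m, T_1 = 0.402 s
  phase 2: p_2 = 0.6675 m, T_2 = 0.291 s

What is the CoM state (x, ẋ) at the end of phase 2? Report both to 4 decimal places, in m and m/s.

phase 1: p=0.2980, T=0.402, ωT=1.191327, cosh=1.797632, sinh=1.493814; start (x,ẋ)=(0.109900, 0.507600) → end (x,ẋ)=(0.215732, 0.079775)
phase 2: p=0.6675, T=0.291, ωT=0.862378, cosh=1.395472, sinh=0.973316; start (x,ẋ)=(0.215732, 0.079775) → end (x,ẋ)=(0.063271, -1.191766)

x = 0.0633, ẋ = -1.1918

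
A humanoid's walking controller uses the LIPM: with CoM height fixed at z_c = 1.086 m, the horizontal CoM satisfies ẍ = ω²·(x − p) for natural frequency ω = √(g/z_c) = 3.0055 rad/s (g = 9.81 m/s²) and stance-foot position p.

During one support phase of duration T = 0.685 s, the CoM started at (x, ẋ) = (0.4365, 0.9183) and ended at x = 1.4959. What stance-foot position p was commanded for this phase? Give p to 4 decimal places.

p = 0.4762

ωT = 3.0055·0.685 = 2.058768; cosh(ωT) = 3.981958, sinh(ωT) = 3.854347
x(T) = p + (x₀−p)·cosh(ωT) + (ẋ₀/ω)·sinh(ωT) ⇒ p·(1 − cosh) = x(T) − x₀·cosh − (ẋ₀/ω)·sinh
numerator   = 1.4959 − (0.4365)·3.981958 − (0.9183/3.0055)·3.854347 = -1.419881
denominator = 1 − 3.981958 = -2.981958
p = -1.419881 / -2.981958 = 0.4762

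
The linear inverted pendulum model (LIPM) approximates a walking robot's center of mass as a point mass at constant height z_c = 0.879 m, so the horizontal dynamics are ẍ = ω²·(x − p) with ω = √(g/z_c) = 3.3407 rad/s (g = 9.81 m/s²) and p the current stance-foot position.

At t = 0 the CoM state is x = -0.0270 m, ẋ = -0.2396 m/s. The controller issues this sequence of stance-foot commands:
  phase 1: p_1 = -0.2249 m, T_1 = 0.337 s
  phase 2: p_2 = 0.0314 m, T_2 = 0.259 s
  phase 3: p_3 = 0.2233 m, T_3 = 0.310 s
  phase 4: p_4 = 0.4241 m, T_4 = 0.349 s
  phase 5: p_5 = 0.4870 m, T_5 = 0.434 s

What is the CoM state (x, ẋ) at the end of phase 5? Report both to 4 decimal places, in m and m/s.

phase 1: p=-0.2249, T=0.337, ωT=1.125816, cosh=1.703559, sinh=1.379172; start (x,ẋ)=(-0.027000, -0.239600) → end (x,ẋ)=(0.013318, 0.503631)
phase 2: p=0.0314, T=0.259, ωT=0.865241, cosh=1.398265, sinh=0.977315; start (x,ẋ)=(0.013318, 0.503631) → end (x,ẋ)=(0.153453, 0.645174)
phase 3: p=0.2233, T=0.310, ωT=1.035617, cosh=1.585925, sinh=1.230918; start (x,ẋ)=(0.153453, 0.645174) → end (x,ẋ)=(0.350250, 0.735979)
phase 4: p=0.4241, T=0.349, ωT=1.165904, cosh=1.760232, sinh=1.448591; start (x,ẋ)=(0.350250, 0.735979) → end (x,ẋ)=(0.613241, 0.938108)
phase 5: p=0.4870, T=0.434, ωT=1.449864, cosh=2.248568, sinh=2.013966; start (x,ẋ)=(0.613241, 0.938108) → end (x,ẋ)=(1.336406, 2.958754)

x = 1.3364, ẋ = 2.9588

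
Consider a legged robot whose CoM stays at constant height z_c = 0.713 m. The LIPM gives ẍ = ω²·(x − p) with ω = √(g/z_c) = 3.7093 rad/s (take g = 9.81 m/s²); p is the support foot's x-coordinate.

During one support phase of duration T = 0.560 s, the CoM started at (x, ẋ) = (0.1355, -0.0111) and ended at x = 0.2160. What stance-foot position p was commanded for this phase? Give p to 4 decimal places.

p = 0.1053

ωT = 3.7093·0.560 = 2.077208; cosh(ωT) = 4.053716, sinh(ωT) = 3.928436
x(T) = p + (x₀−p)·cosh(ωT) + (ẋ₀/ω)·sinh(ωT) ⇒ p·(1 − cosh) = x(T) − x₀·cosh − (ẋ₀/ω)·sinh
numerator   = 0.2160 − (0.1355)·4.053716 − (-0.0111/3.7093)·3.928436 = -0.321523
denominator = 1 − 4.053716 = -3.053716
p = -0.321523 / -3.053716 = 0.1053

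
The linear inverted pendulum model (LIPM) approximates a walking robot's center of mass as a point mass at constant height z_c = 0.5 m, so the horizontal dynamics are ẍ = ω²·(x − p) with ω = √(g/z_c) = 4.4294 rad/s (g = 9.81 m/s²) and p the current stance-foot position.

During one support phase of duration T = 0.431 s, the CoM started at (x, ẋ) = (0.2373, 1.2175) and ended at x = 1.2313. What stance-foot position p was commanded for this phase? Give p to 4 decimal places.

p = 0.2017

ωT = 4.4294·0.431 = 1.909071; cosh(ωT) = 3.447519, sinh(ωT) = 3.299301
x(T) = p + (x₀−p)·cosh(ωT) + (ẋ₀/ω)·sinh(ωT) ⇒ p·(1 − cosh) = x(T) − x₀·cosh − (ẋ₀/ω)·sinh
numerator   = 1.2313 − (0.2373)·3.447519 − (1.2175/4.4294)·3.299301 = -0.493668
denominator = 1 − 3.447519 = -2.447519
p = -0.493668 / -2.447519 = 0.2017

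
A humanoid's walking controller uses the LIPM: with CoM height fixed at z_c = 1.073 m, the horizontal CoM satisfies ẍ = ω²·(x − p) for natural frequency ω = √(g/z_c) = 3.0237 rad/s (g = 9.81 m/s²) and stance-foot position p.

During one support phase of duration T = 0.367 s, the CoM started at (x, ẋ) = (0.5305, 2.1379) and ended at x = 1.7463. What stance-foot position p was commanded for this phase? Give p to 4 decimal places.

ωT = 3.0237·0.367 = 1.109698; cosh(ωT) = 1.681550, sinh(ωT) = 1.351892
x(T) = p + (x₀−p)·cosh(ωT) + (ẋ₀/ω)·sinh(ωT) ⇒ p·(1 − cosh) = x(T) − x₀·cosh − (ẋ₀/ω)·sinh
numerator   = 1.7463 − (0.5305)·1.681550 − (2.1379/3.0237)·1.351892 = -0.101614
denominator = 1 − 1.681550 = -0.681550
p = -0.101614 / -0.681550 = 0.1491

p = 0.1491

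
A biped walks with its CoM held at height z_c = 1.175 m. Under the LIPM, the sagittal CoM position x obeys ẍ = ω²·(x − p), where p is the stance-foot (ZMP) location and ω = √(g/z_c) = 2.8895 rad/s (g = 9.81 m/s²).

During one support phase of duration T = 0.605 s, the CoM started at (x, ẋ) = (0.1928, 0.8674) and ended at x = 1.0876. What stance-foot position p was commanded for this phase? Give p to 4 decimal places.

p = 0.1628

ωT = 2.8895·0.605 = 1.748147; cosh(ωT) = 2.959024, sinh(ωT) = 2.784928
x(T) = p + (x₀−p)·cosh(ωT) + (ẋ₀/ω)·sinh(ωT) ⇒ p·(1 − cosh) = x(T) − x₀·cosh − (ẋ₀/ω)·sinh
numerator   = 1.0876 − (0.1928)·2.959024 − (0.8674/2.8895)·2.784928 = -0.318908
denominator = 1 − 2.959024 = -1.959024
p = -0.318908 / -1.959024 = 0.1628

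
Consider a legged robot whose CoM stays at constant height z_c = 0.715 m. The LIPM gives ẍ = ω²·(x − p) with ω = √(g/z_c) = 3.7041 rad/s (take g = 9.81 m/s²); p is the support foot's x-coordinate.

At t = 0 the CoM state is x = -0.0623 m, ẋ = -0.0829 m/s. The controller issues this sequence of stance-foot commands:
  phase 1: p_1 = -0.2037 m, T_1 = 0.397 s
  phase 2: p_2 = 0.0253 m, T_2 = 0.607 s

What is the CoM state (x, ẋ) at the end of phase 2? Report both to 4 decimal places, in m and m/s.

x = 1.3836, ẋ = 5.1060

phase 1: p=-0.2037, T=0.397, ωT=1.470528, cosh=2.290668, sinh=2.060863; start (x,ẋ)=(-0.062300, -0.082900) → end (x,ẋ)=(0.074077, 0.889501)
phase 2: p=0.0253, T=0.607, ωT=2.248389, cosh=4.789015, sinh=4.683446; start (x,ẋ)=(0.074077, 0.889501) → end (x,ẋ)=(1.383574, 5.106014)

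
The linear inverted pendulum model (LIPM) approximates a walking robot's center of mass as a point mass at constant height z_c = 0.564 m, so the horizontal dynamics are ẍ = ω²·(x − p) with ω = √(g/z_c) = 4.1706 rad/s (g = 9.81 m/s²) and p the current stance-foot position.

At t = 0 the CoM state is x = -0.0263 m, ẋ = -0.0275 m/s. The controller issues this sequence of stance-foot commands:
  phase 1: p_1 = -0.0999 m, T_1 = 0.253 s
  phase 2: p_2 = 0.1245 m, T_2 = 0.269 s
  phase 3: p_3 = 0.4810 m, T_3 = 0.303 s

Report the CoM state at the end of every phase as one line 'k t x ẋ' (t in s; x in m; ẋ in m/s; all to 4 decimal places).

1 0.2530 0.0103 0.3431
2 0.5220 0.0435 -0.0710
3 0.8250 -0.3826 -3.1061

phase 1: p=-0.0999, T=0.253, ωT=1.055162, cosh=1.610288, sinh=1.262152; start (x,ẋ)=(-0.026300, -0.027500) → end (x,ẋ)=(0.010295, 0.343142)
phase 2: p=0.1245, T=0.269, ωT=1.121891, cosh=1.698160, sinh=1.372497; start (x,ẋ)=(0.010295, 0.343142) → end (x,ẋ)=(0.043486, -0.071015)
phase 3: p=0.4810, T=0.303, ωT=1.263692, cosh=1.910535, sinh=1.627926; start (x,ẋ)=(0.043486, -0.071015) → end (x,ẋ)=(-0.382606, -3.106149)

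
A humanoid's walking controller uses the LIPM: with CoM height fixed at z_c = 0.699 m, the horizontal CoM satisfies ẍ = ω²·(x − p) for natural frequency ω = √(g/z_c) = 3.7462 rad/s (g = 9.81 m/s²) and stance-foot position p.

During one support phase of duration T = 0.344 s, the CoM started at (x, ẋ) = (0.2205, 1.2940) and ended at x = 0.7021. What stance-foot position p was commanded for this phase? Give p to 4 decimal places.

p = 0.3228

ωT = 3.7462·0.344 = 1.288693; cosh(ωT) = 1.951836, sinh(ωT) = 1.676205
x(T) = p + (x₀−p)·cosh(ωT) + (ẋ₀/ω)·sinh(ωT) ⇒ p·(1 − cosh) = x(T) − x₀·cosh − (ẋ₀/ω)·sinh
numerator   = 0.7021 − (0.2205)·1.951836 − (1.2940/3.7462)·1.676205 = -0.307269
denominator = 1 − 1.951836 = -0.951836
p = -0.307269 / -0.951836 = 0.3228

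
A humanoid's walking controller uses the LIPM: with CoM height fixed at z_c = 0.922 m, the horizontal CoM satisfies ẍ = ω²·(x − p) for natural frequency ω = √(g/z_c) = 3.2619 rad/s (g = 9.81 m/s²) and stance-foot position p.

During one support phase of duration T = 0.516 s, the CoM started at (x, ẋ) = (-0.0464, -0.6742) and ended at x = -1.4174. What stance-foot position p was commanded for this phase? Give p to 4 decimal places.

ωT = 3.2619·0.516 = 1.683140; cosh(ωT) = 2.784111, sinh(ωT) = 2.598321
x(T) = p + (x₀−p)·cosh(ωT) + (ẋ₀/ω)·sinh(ωT) ⇒ p·(1 − cosh) = x(T) − x₀·cosh − (ẋ₀/ω)·sinh
numerator   = -1.4174 − (-0.0464)·2.784111 − (-0.6742/3.2619)·2.598321 = -0.751172
denominator = 1 − 2.784111 = -1.784111
p = -0.751172 / -1.784111 = 0.4210

p = 0.4210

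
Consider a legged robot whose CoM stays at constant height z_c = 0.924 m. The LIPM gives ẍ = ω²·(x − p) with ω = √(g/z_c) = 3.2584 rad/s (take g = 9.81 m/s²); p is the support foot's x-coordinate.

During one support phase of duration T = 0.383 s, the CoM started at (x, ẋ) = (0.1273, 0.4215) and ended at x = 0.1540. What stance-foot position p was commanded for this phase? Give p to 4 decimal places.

p = 0.3307

ωT = 3.2584·0.383 = 1.247967; cosh(ωT) = 1.885171, sinh(ωT) = 1.598084
x(T) = p + (x₀−p)·cosh(ωT) + (ẋ₀/ω)·sinh(ωT) ⇒ p·(1 − cosh) = x(T) − x₀·cosh − (ẋ₀/ω)·sinh
numerator   = 0.1540 − (0.1273)·1.885171 − (0.4215/3.2584)·1.598084 = -0.292707
denominator = 1 − 1.885171 = -0.885171
p = -0.292707 / -0.885171 = 0.3307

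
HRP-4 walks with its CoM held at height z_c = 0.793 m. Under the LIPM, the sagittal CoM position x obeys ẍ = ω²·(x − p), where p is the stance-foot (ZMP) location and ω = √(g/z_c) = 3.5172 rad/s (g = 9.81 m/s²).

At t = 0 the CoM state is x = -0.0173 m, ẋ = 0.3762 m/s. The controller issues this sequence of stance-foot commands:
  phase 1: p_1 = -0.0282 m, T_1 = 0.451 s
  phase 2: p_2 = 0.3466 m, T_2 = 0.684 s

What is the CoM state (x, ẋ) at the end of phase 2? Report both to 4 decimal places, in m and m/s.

phase 1: p=-0.0282, T=0.451, ωT=1.586257, cosh=2.545060, sinh=2.340370; start (x,ẋ)=(-0.017300, 0.376200) → end (x,ẋ)=(0.249867, 1.047175)
phase 2: p=0.3466, T=0.684, ωT=2.405765, cosh=5.588551, sinh=5.498355; start (x,ẋ)=(0.249867, 1.047175) → end (x,ẋ)=(1.443029, 3.981497)

x = 1.4430, ẋ = 3.9815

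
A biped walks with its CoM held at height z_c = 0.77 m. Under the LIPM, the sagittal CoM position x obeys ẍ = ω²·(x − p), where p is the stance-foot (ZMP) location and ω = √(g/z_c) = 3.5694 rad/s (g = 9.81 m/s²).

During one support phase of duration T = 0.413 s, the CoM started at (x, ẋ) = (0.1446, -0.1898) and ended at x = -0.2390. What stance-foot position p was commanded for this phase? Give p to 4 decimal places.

p = 0.3553

ωT = 3.5694·0.413 = 1.474162; cosh(ωT) = 2.298173, sinh(ωT) = 2.069202
x(T) = p + (x₀−p)·cosh(ωT) + (ẋ₀/ω)·sinh(ωT) ⇒ p·(1 − cosh) = x(T) − x₀·cosh − (ẋ₀/ω)·sinh
numerator   = -0.2390 − (0.1446)·2.298173 − (-0.1898/3.5694)·2.069202 = -0.461288
denominator = 1 − 2.298173 = -1.298173
p = -0.461288 / -1.298173 = 0.3553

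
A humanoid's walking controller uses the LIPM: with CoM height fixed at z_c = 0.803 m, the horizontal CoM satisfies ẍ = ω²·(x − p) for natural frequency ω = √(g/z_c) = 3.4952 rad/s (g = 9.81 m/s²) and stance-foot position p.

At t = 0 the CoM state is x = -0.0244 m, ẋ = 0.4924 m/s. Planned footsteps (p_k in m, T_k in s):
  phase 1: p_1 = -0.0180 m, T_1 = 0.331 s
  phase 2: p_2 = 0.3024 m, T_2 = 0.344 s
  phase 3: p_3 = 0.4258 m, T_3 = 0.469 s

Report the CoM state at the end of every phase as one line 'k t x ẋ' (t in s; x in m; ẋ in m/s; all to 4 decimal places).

1 0.3310 0.1727 0.8283
2 0.6750 0.4258 0.8164
3 1.1440 1.0046 2.1817

phase 1: p=-0.0180, T=0.331, ωT=1.156911, cosh=1.747276, sinh=1.432820; start (x,ẋ)=(-0.024400, 0.492400) → end (x,ẋ)=(0.172672, 0.828307)
phase 2: p=0.3024, T=0.344, ωT=1.202349, cosh=1.814206, sinh=1.513718; start (x,ẋ)=(0.172672, 0.828307) → end (x,ẋ)=(0.425773, 0.816360)
phase 3: p=0.4258, T=0.469, ωT=1.639249, cosh=2.672712, sinh=2.478586; start (x,ẋ)=(0.425773, 0.816360) → end (x,ẋ)=(1.004642, 2.181663)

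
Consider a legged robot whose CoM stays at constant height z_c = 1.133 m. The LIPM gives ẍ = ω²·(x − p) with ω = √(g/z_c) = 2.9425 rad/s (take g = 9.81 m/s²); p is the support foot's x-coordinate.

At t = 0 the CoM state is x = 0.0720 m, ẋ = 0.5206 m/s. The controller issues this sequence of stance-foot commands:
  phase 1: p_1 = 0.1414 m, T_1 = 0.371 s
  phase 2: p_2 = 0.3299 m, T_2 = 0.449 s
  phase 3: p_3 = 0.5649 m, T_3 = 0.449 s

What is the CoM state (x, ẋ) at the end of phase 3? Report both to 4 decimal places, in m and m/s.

phase 1: p=0.1414, T=0.371, ωT=1.091668, cosh=1.657447, sinh=1.321791; start (x,ẋ)=(0.072000, 0.520600) → end (x,ẋ)=(0.260230, 0.592945)
phase 2: p=0.3299, T=0.449, ωT=1.321182, cosh=2.007335, sinh=1.740515; start (x,ẋ)=(0.260230, 0.592945) → end (x,ẋ)=(0.540782, 0.833427)
phase 3: p=0.5649, T=0.449, ωT=1.321182, cosh=2.007335, sinh=1.740515; start (x,ẋ)=(0.540782, 0.833427) → end (x,ẋ)=(1.009466, 1.549446)

x = 1.0095, ẋ = 1.5494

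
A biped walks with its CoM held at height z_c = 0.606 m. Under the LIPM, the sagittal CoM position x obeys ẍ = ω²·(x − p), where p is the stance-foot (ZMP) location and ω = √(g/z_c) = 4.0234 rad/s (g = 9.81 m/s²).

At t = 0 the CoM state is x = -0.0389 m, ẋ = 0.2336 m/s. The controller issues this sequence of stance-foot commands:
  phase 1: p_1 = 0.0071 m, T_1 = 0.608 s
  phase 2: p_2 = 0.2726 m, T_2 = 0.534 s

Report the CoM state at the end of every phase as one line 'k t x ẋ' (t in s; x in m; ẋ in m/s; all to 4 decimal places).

1 0.6080 0.0722 0.2982
2 1.1420 -0.2846 -2.1129

phase 1: p=0.0071, T=0.608, ωT=2.446227, cosh=5.815664, sinh=5.729044; start (x,ẋ)=(-0.038900, 0.233600) → end (x,ẋ)=(0.072210, 0.298228)
phase 2: p=0.2726, T=0.534, ωT=2.148496, cosh=4.344306, sinh=4.227647; start (x,ẋ)=(0.072210, 0.298228) → end (x,ẋ)=(-0.284589, -2.112946)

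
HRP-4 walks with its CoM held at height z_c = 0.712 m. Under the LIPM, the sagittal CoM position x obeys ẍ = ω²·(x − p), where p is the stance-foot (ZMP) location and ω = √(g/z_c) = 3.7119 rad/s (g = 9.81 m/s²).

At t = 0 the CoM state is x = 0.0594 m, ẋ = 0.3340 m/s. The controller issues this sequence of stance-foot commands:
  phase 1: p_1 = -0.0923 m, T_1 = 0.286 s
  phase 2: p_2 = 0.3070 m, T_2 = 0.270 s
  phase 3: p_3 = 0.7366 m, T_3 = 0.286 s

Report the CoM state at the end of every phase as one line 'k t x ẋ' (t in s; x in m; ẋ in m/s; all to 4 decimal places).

phase 1: p=-0.0923, T=0.286, ωT=1.061603, cosh=1.618452, sinh=1.272551; start (x,ẋ)=(0.059400, 0.334000) → end (x,ẋ)=(0.267724, 1.257130)
phase 2: p=0.3070, T=0.270, ωT=1.002213, cosh=1.545685, sinh=1.178619; start (x,ẋ)=(0.267724, 1.257130) → end (x,ẋ)=(0.645462, 1.771300)
phase 3: p=0.7366, T=0.286, ωT=1.061603, cosh=1.618452, sinh=1.272551; start (x,ẋ)=(0.645462, 1.771300) → end (x,ẋ)=(1.196352, 2.436265)

1 0.2860 0.2677 1.2571
2 0.5560 0.6455 1.7713
3 0.8420 1.1964 2.4363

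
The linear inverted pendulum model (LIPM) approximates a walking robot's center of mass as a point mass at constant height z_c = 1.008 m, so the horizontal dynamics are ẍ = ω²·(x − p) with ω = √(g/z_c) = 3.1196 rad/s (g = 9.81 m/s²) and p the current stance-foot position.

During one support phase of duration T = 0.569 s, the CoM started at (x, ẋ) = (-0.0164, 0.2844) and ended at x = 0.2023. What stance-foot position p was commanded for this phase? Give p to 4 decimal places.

ωT = 3.1196·0.569 = 1.775052; cosh(ωT) = 3.035032, sinh(ωT) = 2.865558
x(T) = p + (x₀−p)·cosh(ωT) + (ẋ₀/ω)·sinh(ωT) ⇒ p·(1 − cosh) = x(T) − x₀·cosh − (ẋ₀/ω)·sinh
numerator   = 0.2023 − (-0.0164)·3.035032 − (0.2844/3.1196)·2.865558 = -0.009166
denominator = 1 − 3.035032 = -2.035032
p = -0.009166 / -2.035032 = 0.0045

p = 0.0045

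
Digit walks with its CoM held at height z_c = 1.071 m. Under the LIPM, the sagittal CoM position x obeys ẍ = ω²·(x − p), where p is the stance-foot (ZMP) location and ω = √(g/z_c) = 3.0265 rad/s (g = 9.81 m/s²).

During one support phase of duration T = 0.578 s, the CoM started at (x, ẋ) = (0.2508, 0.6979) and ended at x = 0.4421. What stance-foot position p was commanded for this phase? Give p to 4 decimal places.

p = 0.4810

ωT = 3.0265·0.578 = 1.749317; cosh(ωT) = 2.962283, sinh(ωT) = 2.788390
x(T) = p + (x₀−p)·cosh(ωT) + (ẋ₀/ω)·sinh(ωT) ⇒ p·(1 − cosh) = x(T) − x₀·cosh − (ẋ₀/ω)·sinh
numerator   = 0.4421 − (0.2508)·2.962283 − (0.6979/3.0265)·2.788390 = -0.943833
denominator = 1 − 2.962283 = -1.962283
p = -0.943833 / -1.962283 = 0.4810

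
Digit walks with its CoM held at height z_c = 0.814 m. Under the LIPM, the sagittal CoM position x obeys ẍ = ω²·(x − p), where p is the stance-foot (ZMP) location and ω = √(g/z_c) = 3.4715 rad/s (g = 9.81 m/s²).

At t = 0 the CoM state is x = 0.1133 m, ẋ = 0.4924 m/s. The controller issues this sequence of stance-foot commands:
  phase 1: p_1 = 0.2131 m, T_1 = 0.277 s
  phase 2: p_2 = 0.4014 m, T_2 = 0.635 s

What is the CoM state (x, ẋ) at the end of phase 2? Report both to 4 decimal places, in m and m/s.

x = 0.0309, ẋ = -1.1787

phase 1: p=0.2131, T=0.277, ωT=0.961606, cosh=1.499086, sinh=1.116807; start (x,ẋ)=(0.113300, 0.492400) → end (x,ẋ)=(0.221900, 0.351226)
phase 2: p=0.4014, T=0.635, ωT=2.204403, cosh=4.587575, sinh=4.477259; start (x,ẋ)=(0.221900, 0.351226) → end (x,ẋ)=(0.030912, -1.178660)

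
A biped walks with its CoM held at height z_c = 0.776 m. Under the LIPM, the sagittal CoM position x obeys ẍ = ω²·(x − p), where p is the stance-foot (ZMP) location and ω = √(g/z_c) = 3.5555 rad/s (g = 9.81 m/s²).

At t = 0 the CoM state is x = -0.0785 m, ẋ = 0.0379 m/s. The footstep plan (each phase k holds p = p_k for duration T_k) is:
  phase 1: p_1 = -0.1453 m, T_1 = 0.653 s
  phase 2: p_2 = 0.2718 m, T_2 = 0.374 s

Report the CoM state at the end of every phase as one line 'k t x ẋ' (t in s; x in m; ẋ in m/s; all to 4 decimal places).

phase 1: p=-0.1453, T=0.653, ωT=2.321741, cosh=5.145757, sinh=5.047654; start (x,ẋ)=(-0.078500, 0.037900) → end (x,ẋ)=(0.252242, 1.393879)
phase 2: p=0.2718, T=0.374, ωT=1.329757, cosh=2.022333, sinh=1.757792; start (x,ẋ)=(0.252242, 1.393879) → end (x,ẋ)=(0.921363, 2.696656)

1 0.6530 0.2522 1.3939
2 1.0270 0.9214 2.6967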